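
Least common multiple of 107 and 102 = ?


GCD(107, 102) = 1
LCM = 107*102/1 = 10914/1 = 10914

LCM = 10914


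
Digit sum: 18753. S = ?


1 + 8 + 7 + 5 + 3 = 24


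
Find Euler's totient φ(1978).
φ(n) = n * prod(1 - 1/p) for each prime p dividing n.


1978 = 2 × 23 × 43
Prime factors: 2, 23, 43
φ(1978) = 1978 × (1-1/2) × (1-1/23) × (1-1/43)
= 1978 × 1/2 × 22/23 × 42/43 = 924

φ(1978) = 924


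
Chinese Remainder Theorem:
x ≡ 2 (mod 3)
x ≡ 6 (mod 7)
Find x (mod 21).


M = 3*7 = 21
M1 = M/3 = 7, M2 = M/7 = 3
M1^(-1) mod 3 = 1, M2^(-1) mod 7 = 5
x = 2*7*1 + 6*3*5 = 104
104 mod 21 = 20
Check: 20 mod 3 = 2 ✓, 20 mod 7 = 6 ✓

x ≡ 20 (mod 21)


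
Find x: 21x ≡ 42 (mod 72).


GCD(21, 72) = 3 divides 42
Divide: 7x ≡ 14 (mod 24)
x ≡ 2 (mod 24)


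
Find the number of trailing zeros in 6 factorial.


floor(6/5) = 1
Total = 1

1 trailing zeros


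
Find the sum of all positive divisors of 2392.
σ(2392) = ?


Divisors of 2392: 1, 2, 4, 8, 13, 23, 26, 46, 52, 92, 104, 184, 299, 598, 1196, 2392
Sum = 1 + 2 + 4 + 8 + 13 + 23 + 26 + 46 + 52 + 92 + 104 + 184 + 299 + 598 + 1196 + 2392 = 5040

σ(2392) = 5040


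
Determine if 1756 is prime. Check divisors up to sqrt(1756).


1756 / 2 = 878 (exact division)
1756 is NOT prime.

No, 1756 is not prime


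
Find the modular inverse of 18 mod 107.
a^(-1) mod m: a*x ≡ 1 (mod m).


Use the extended Euclidean algorithm on (107, 18); each row r = 107*s + 18*t:
r=107, s=1, t=0
r=18, s=0, t=1
q=5: r=17, s=1, t=-5   [107*(1) + 18*(-5) = 17]
q=1: r=1, s=-1, t=6   [107*(-1) + 18*(6) = 1]
q=17: r=0, s=18, t=-107   [107*(18) + 18*(-107) = 0]
GCD = 1 with t = 6, so 18*(6) ≡ 1 (mod 107)
Inverse = 6 mod 107 = 6
Check: 18 * 6 = 108 ≡ 1 (mod 107)

18^(-1) ≡ 6 (mod 107)


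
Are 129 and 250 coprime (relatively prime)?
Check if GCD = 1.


Euclidean algorithm:
250 = 1 * 129 + 121
129 = 1 * 121 + 8
121 = 15 * 8 + 1
8 = 8 * 1 + 0
GCD(129, 250) = 1

Yes, coprime (GCD = 1)


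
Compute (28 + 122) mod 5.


28 + 122 = 150
150 mod 5 = 0


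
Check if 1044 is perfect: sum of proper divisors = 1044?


Proper divisors of 1044: 1, 2, 3, 4, 6, 9, 12, 18, 29, 36, 58, 87, 116, 174, 261, 348, 522
Sum = 1 + 2 + 3 + 4 + 6 + 9 + 12 + 18 + 29 + 36 + 58 + 87 + 116 + 174 + 261 + 348 + 522 = 1686

No, 1044 is not perfect (1686 ≠ 1044)


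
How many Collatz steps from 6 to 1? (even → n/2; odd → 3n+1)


6 → 3 → 10 → 5 → 16 → 8 → 4 → 2 → 1
Total steps = 8

8 steps


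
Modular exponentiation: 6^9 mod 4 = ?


6^1 mod 4 = 2
6^2 mod 4 = 0
6^3 mod 4 = 0
6^4 mod 4 = 0
6^5 mod 4 = 0
6^6 mod 4 = 0
6^7 mod 4 = 0
6^8 mod 4 = 0
6^9 mod 4 = 0


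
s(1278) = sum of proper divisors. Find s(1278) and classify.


Proper divisors: 1, 2, 3, 6, 9, 18, 71, 142, 213, 426, 639
Sum = 1 + 2 + 3 + 6 + 9 + 18 + 71 + 142 + 213 + 426 + 639 = 1530
1530 > 1278 → abundant

s(1278) = 1530 (abundant)


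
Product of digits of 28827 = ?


2 × 8 × 8 × 2 × 7 = 1792


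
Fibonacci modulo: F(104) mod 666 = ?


F(k) mod 666 for k=1..104:
1, 1, 2, 3, 5, 8, 13, 21, 34, 55, 89, 144, 233, 377, 610, 321, 265, 586, 185, 105, 290, 395, 19, 414, 433, 181, 614, 129, 77, 206, 283, 489, 106, 595, 35, 630, 665, 629, 628, 591, 553, 478, 365, 177, 542, 53, 595, 648, 577, 559, 470, 363, 167, 530, 31, 561, 592, 487, 413, 234, 647, 215, 196, 411, 607, 352, 293, 645, 272, 251, 523, 108, 631, 73, 38, 111, 149, 260, 409, 3, 412, 415, 161, 576, 71, 647, 52, 33, 85, 118, 203, 321, 524, 179, 37, 216, 253, 469, 56, 525, 581, 440, 355, 129
F(104) mod 666 = 129


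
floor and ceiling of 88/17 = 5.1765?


88/17 = 5.1765
floor = 5
ceil = 6

floor = 5, ceil = 6


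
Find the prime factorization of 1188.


1188 / 2 = 594
594 / 2 = 297
297 / 3 = 99
99 / 3 = 33
33 / 3 = 11
11 / 11 = 1
1188 = 2^2 × 3^3 × 11


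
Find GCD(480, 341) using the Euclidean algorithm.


480 = 1 * 341 + 139
341 = 2 * 139 + 63
139 = 2 * 63 + 13
63 = 4 * 13 + 11
13 = 1 * 11 + 2
11 = 5 * 2 + 1
2 = 2 * 1 + 0
GCD = 1


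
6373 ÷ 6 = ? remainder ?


6373 = 6 * 1062 + 1
Check: 6372 + 1 = 6373

q = 1062, r = 1


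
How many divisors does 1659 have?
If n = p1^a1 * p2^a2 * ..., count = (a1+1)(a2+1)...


1659 = 3^1 × 7^1 × 79^1
d(1659) = (1+1) × (1+1) × (1+1) = 8

8 divisors


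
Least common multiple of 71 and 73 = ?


GCD(71, 73) = 1
LCM = 71*73/1 = 5183/1 = 5183

LCM = 5183


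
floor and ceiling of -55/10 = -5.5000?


-55/10 = -5.5000
floor = -6
ceil = -5

floor = -6, ceil = -5


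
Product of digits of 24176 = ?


2 × 4 × 1 × 7 × 6 = 336


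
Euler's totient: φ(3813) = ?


3813 = 3 × 31 × 41
Prime factors: 3, 31, 41
φ(3813) = 3813 × (1-1/3) × (1-1/31) × (1-1/41)
= 3813 × 2/3 × 30/31 × 40/41 = 2400

φ(3813) = 2400


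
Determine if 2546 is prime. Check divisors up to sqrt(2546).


2546 / 2 = 1273 (exact division)
2546 is NOT prime.

No, 2546 is not prime


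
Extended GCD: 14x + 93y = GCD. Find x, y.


Tabular extended Euclidean (each row: r = 14*s + 93*t):
r=14, s=1, t=0
r=93, s=0, t=1
q=0: r=14, s=1, t=0   [14*(1) + 93*(0) = 14]
q=6: r=9, s=-6, t=1   [14*(-6) + 93*(1) = 9]
q=1: r=5, s=7, t=-1   [14*(7) + 93*(-1) = 5]
q=1: r=4, s=-13, t=2   [14*(-13) + 93*(2) = 4]
q=1: r=1, s=20, t=-3   [14*(20) + 93*(-3) = 1]
q=4: r=0, s=-93, t=14   [14*(-93) + 93*(14) = 0]
GCD = 1; from the row with r=1: x=20, y=-3
Check: 14*(20) + 93*(-3) = 280 - 279 = 1

GCD = 1, x = 20, y = -3


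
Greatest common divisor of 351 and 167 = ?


351 = 2 * 167 + 17
167 = 9 * 17 + 14
17 = 1 * 14 + 3
14 = 4 * 3 + 2
3 = 1 * 2 + 1
2 = 2 * 1 + 0
GCD = 1


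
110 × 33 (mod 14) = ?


110 × 33 = 3630
3630 mod 14 = 4


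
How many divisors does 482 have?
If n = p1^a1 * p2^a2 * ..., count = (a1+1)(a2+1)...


482 = 2^1 × 241^1
d(482) = (1+1) × (1+1) = 4

4 divisors


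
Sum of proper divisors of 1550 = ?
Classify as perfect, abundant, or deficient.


Proper divisors: 1, 2, 5, 10, 25, 31, 50, 62, 155, 310, 775
Sum = 1 + 2 + 5 + 10 + 25 + 31 + 50 + 62 + 155 + 310 + 775 = 1426
1426 < 1550 → deficient

s(1550) = 1426 (deficient)


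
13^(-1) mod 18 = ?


Use the extended Euclidean algorithm on (18, 13); each row r = 18*s + 13*t:
r=18, s=1, t=0
r=13, s=0, t=1
q=1: r=5, s=1, t=-1   [18*(1) + 13*(-1) = 5]
q=2: r=3, s=-2, t=3   [18*(-2) + 13*(3) = 3]
q=1: r=2, s=3, t=-4   [18*(3) + 13*(-4) = 2]
q=1: r=1, s=-5, t=7   [18*(-5) + 13*(7) = 1]
q=2: r=0, s=13, t=-18   [18*(13) + 13*(-18) = 0]
GCD = 1 with t = 7, so 13*(7) ≡ 1 (mod 18)
Inverse = 7 mod 18 = 7
Check: 13 * 7 = 91 ≡ 1 (mod 18)

13^(-1) ≡ 7 (mod 18)


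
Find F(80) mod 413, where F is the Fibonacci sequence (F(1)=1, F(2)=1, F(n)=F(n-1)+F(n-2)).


F(k) mod 413 for k=1..80:
1, 1, 2, 3, 5, 8, 13, 21, 34, 55, 89, 144, 233, 377, 197, 161, 358, 106, 51, 157, 208, 365, 160, 112, 272, 384, 243, 214, 44, 258, 302, 147, 36, 183, 219, 402, 208, 197, 405, 189, 181, 370, 138, 95, 233, 328, 148, 63, 211, 274, 72, 346, 5, 351, 356, 294, 237, 118, 355, 60, 2, 62, 64, 126, 190, 316, 93, 409, 89, 85, 174, 259, 20, 279, 299, 165, 51, 216, 267, 70
F(80) mod 413 = 70


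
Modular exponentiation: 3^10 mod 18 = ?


3^1 mod 18 = 3
3^2 mod 18 = 9
3^3 mod 18 = 9
3^4 mod 18 = 9
3^5 mod 18 = 9
3^6 mod 18 = 9
3^7 mod 18 = 9
3^8 mod 18 = 9
3^9 mod 18 = 9
3^10 mod 18 = 9


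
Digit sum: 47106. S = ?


4 + 7 + 1 + 0 + 6 = 18


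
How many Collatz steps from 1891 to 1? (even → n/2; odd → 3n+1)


1891 → 5674 → 2837 → 8512 → 4256 → 2128 → 1064 → 532 → 266 → 133 → 400 → 200 → 100 → 50 → 25 → 76 → 38 → 19 → 58 → 29 → 88 → 44 → 22 → 11 → 34 → 17 → 52 → 26 → 13 → 40 → 20 → 10 → 5 → 16 → 8 → 4 → 2 → 1
Total steps = 37

37 steps


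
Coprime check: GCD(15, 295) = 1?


Euclidean algorithm:
295 = 19 * 15 + 10
15 = 1 * 10 + 5
10 = 2 * 5 + 0
GCD(15, 295) = 5

No, not coprime (GCD = 5)


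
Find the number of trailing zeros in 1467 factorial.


floor(1467/5) = 293
floor(1467/25) = 58
floor(1467/125) = 11
floor(1467/625) = 2
Total = 364

364 trailing zeros


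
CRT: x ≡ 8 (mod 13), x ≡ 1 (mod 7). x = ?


M = 13*7 = 91
M1 = M/13 = 7, M2 = M/7 = 13
M1^(-1) mod 13 = 2, M2^(-1) mod 7 = 6
x = 8*7*2 + 1*13*6 = 190
190 mod 91 = 8
Check: 8 mod 13 = 8 ✓, 8 mod 7 = 1 ✓

x ≡ 8 (mod 91)


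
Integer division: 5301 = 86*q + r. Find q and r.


5301 = 86 * 61 + 55
Check: 5246 + 55 = 5301

q = 61, r = 55


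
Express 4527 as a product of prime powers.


4527 / 3 = 1509
1509 / 3 = 503
503 / 503 = 1
4527 = 3^2 × 503


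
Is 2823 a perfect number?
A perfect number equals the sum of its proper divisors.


Proper divisors of 2823: 1, 3, 941
Sum = 1 + 3 + 941 = 945

No, 2823 is not perfect (945 ≠ 2823)


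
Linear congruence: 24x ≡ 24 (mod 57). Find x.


GCD(24, 57) = 3 divides 24
Divide: 8x ≡ 8 (mod 19)
x ≡ 1 (mod 19)


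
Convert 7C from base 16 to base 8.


7C (base 16) = 124 (decimal)
124 (decimal) = 174 (base 8)


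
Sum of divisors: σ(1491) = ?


Divisors of 1491: 1, 3, 7, 21, 71, 213, 497, 1491
Sum = 1 + 3 + 7 + 21 + 71 + 213 + 497 + 1491 = 2304

σ(1491) = 2304


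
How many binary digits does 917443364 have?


917443364 in base 2 = 110110101011110001001100100100
Number of digits = 30

30 digits (base 2)


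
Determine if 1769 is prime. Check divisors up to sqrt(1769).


1769 / 29 = 61 (exact division)
1769 is NOT prime.

No, 1769 is not prime


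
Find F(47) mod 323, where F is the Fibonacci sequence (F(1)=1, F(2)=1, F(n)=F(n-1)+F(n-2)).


F(k) mod 323 for k=1..47:
1, 1, 2, 3, 5, 8, 13, 21, 34, 55, 89, 144, 233, 54, 287, 18, 305, 0, 305, 305, 287, 269, 233, 179, 89, 268, 34, 302, 13, 315, 5, 320, 2, 322, 1, 0, 1, 1, 2, 3, 5, 8, 13, 21, 34, 55, 89
F(47) mod 323 = 89


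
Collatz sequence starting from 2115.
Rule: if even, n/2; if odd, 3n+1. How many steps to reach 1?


2115 → 6346 → 3173 → 9520 → 4760 → 2380 → 1190 → 595 → 1786 → 893 → 2680 → 1340 → 670 → 335 → 1006 → 503 → 1510 → 755 → 2266 → 1133 → 3400 → 1700 → 850 → 425 → 1276 → 638 → 319 → 958 → 479 → 1438 → 719 → 2158 → 1079 → 3238 → 1619 → 4858 → 2429 → 7288 → 3644 → 1822 → 911 → 2734 → 1367 → 4102 → 2051 → 6154 → 3077 → 9232 → 4616 → 2308 → 1154 → 577 → 1732 → 866 → 433 → 1300 → 650 → 325 → 976 → 488 → 244 → 122 → 61 → 184 → 92 → 46 → 23 → 70 → 35 → 106 → 53 → 160 → 80 → 40 → 20 → 10 → 5 → 16 → 8 → 4 → 2 → 1
Total steps = 81

81 steps


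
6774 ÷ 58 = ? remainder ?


6774 = 58 * 116 + 46
Check: 6728 + 46 = 6774

q = 116, r = 46


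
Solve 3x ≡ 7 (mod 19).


GCD(3, 19) = 1, unique solution
a^(-1) mod 19 = 13
x = 13 * 7 mod 19 = 15

x ≡ 15 (mod 19)


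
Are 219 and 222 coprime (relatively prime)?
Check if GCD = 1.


Euclidean algorithm:
222 = 1 * 219 + 3
219 = 73 * 3 + 0
GCD(219, 222) = 3

No, not coprime (GCD = 3)


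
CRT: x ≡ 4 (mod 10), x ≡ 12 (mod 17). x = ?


M = 10*17 = 170
M1 = M/10 = 17, M2 = M/17 = 10
M1^(-1) mod 10 = 3, M2^(-1) mod 17 = 12
x = 4*17*3 + 12*10*12 = 1644
1644 mod 170 = 114
Check: 114 mod 10 = 4 ✓, 114 mod 17 = 12 ✓

x ≡ 114 (mod 170)


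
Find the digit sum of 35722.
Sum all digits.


3 + 5 + 7 + 2 + 2 = 19


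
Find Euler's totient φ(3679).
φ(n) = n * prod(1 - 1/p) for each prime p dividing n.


3679 = 13 × 283
Prime factors: 13, 283
φ(3679) = 3679 × (1-1/13) × (1-1/283)
= 3679 × 12/13 × 282/283 = 3384

φ(3679) = 3384


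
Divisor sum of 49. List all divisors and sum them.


Divisors of 49: 1, 7, 49
Sum = 1 + 7 + 49 = 57

σ(49) = 57


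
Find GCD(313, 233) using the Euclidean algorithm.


313 = 1 * 233 + 80
233 = 2 * 80 + 73
80 = 1 * 73 + 7
73 = 10 * 7 + 3
7 = 2 * 3 + 1
3 = 3 * 1 + 0
GCD = 1


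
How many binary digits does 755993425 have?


755993425 in base 2 = 101101000011111000101101010001
Number of digits = 30

30 digits (base 2)


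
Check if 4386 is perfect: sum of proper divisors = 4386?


Proper divisors of 4386: 1, 2, 3, 6, 17, 34, 43, 51, 86, 102, 129, 258, 731, 1462, 2193
Sum = 1 + 2 + 3 + 6 + 17 + 34 + 43 + 51 + 86 + 102 + 129 + 258 + 731 + 1462 + 2193 = 5118

No, 4386 is not perfect (5118 ≠ 4386)


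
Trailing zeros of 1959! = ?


floor(1959/5) = 391
floor(1959/25) = 78
floor(1959/125) = 15
floor(1959/625) = 3
Total = 487

487 trailing zeros


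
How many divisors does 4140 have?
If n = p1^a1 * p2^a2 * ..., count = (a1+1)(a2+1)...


4140 = 2^2 × 3^2 × 5^1 × 23^1
d(4140) = (2+1) × (2+1) × (1+1) × (1+1) = 36

36 divisors


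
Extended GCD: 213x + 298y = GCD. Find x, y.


Tabular extended Euclidean (each row: r = 213*s + 298*t):
r=213, s=1, t=0
r=298, s=0, t=1
q=0: r=213, s=1, t=0   [213*(1) + 298*(0) = 213]
q=1: r=85, s=-1, t=1   [213*(-1) + 298*(1) = 85]
q=2: r=43, s=3, t=-2   [213*(3) + 298*(-2) = 43]
q=1: r=42, s=-4, t=3   [213*(-4) + 298*(3) = 42]
q=1: r=1, s=7, t=-5   [213*(7) + 298*(-5) = 1]
q=42: r=0, s=-298, t=213   [213*(-298) + 298*(213) = 0]
GCD = 1; from the row with r=1: x=7, y=-5
Check: 213*(7) + 298*(-5) = 1491 - 1490 = 1

GCD = 1, x = 7, y = -5


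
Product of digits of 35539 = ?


3 × 5 × 5 × 3 × 9 = 2025


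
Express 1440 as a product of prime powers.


1440 / 2 = 720
720 / 2 = 360
360 / 2 = 180
180 / 2 = 90
90 / 2 = 45
45 / 3 = 15
15 / 3 = 5
5 / 5 = 1
1440 = 2^5 × 3^2 × 5


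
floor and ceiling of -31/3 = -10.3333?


-31/3 = -10.3333
floor = -11
ceil = -10

floor = -11, ceil = -10


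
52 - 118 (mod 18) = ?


52 - 118 = -66
-66 mod 18 = 6


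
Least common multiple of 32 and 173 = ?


GCD(32, 173) = 1
LCM = 32*173/1 = 5536/1 = 5536

LCM = 5536


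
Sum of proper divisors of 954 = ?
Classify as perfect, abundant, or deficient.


Proper divisors: 1, 2, 3, 6, 9, 18, 53, 106, 159, 318, 477
Sum = 1 + 2 + 3 + 6 + 9 + 18 + 53 + 106 + 159 + 318 + 477 = 1152
1152 > 954 → abundant

s(954) = 1152 (abundant)


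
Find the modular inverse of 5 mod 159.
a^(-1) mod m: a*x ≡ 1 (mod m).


Use the extended Euclidean algorithm on (159, 5); each row r = 159*s + 5*t:
r=159, s=1, t=0
r=5, s=0, t=1
q=31: r=4, s=1, t=-31   [159*(1) + 5*(-31) = 4]
q=1: r=1, s=-1, t=32   [159*(-1) + 5*(32) = 1]
q=4: r=0, s=5, t=-159   [159*(5) + 5*(-159) = 0]
GCD = 1 with t = 32, so 5*(32) ≡ 1 (mod 159)
Inverse = 32 mod 159 = 32
Check: 5 * 32 = 160 ≡ 1 (mod 159)

5^(-1) ≡ 32 (mod 159)


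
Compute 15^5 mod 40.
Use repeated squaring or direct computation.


15^1 mod 40 = 15
15^2 mod 40 = 25
15^3 mod 40 = 15
15^4 mod 40 = 25
15^5 mod 40 = 15


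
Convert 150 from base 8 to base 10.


150 (base 8) = 104 (decimal)
104 (decimal) = 104 (base 10)


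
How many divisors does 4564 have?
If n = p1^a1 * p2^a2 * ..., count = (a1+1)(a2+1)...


4564 = 2^2 × 7^1 × 163^1
d(4564) = (2+1) × (1+1) × (1+1) = 12

12 divisors


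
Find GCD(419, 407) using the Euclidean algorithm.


419 = 1 * 407 + 12
407 = 33 * 12 + 11
12 = 1 * 11 + 1
11 = 11 * 1 + 0
GCD = 1


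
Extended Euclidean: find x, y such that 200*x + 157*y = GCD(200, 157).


Tabular extended Euclidean (each row: r = 200*s + 157*t):
r=200, s=1, t=0
r=157, s=0, t=1
q=1: r=43, s=1, t=-1   [200*(1) + 157*(-1) = 43]
q=3: r=28, s=-3, t=4   [200*(-3) + 157*(4) = 28]
q=1: r=15, s=4, t=-5   [200*(4) + 157*(-5) = 15]
q=1: r=13, s=-7, t=9   [200*(-7) + 157*(9) = 13]
q=1: r=2, s=11, t=-14   [200*(11) + 157*(-14) = 2]
q=6: r=1, s=-73, t=93   [200*(-73) + 157*(93) = 1]
q=2: r=0, s=157, t=-200   [200*(157) + 157*(-200) = 0]
GCD = 1; from the row with r=1: x=-73, y=93
Check: 200*(-73) + 157*(93) = -14600 + 14601 = 1

GCD = 1, x = -73, y = 93


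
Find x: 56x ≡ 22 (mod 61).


GCD(56, 61) = 1, unique solution
a^(-1) mod 61 = 12
x = 12 * 22 mod 61 = 20

x ≡ 20 (mod 61)


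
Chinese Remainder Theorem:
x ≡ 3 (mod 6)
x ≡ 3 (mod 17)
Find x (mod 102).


M = 6*17 = 102
M1 = M/6 = 17, M2 = M/17 = 6
M1^(-1) mod 6 = 5, M2^(-1) mod 17 = 3
x = 3*17*5 + 3*6*3 = 309
309 mod 102 = 3
Check: 3 mod 6 = 3 ✓, 3 mod 17 = 3 ✓

x ≡ 3 (mod 102)


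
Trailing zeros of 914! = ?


floor(914/5) = 182
floor(914/25) = 36
floor(914/125) = 7
floor(914/625) = 1
Total = 226

226 trailing zeros


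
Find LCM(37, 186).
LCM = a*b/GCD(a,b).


GCD(37, 186) = 1
LCM = 37*186/1 = 6882/1 = 6882

LCM = 6882


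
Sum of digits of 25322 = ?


2 + 5 + 3 + 2 + 2 = 14


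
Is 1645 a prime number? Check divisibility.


1645 / 5 = 329 (exact division)
1645 is NOT prime.

No, 1645 is not prime


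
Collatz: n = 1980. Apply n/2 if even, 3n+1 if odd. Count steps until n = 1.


1980 → 990 → 495 → 1486 → 743 → 2230 → 1115 → 3346 → 1673 → 5020 → 2510 → 1255 → 3766 → 1883 → 5650 → 2825 → 8476 → 4238 → 2119 → 6358 → 3179 → 9538 → 4769 → 14308 → 7154 → 3577 → 10732 → 5366 → 2683 → 8050 → 4025 → 12076 → 6038 → 3019 → 9058 → 4529 → 13588 → 6794 → 3397 → 10192 → 5096 → 2548 → 1274 → 637 → 1912 → 956 → 478 → 239 → 718 → 359 → 1078 → 539 → 1618 → 809 → 2428 → 1214 → 607 → 1822 → 911 → 2734 → 1367 → 4102 → 2051 → 6154 → 3077 → 9232 → 4616 → 2308 → 1154 → 577 → 1732 → 866 → 433 → 1300 → 650 → 325 → 976 → 488 → 244 → 122 → 61 → 184 → 92 → 46 → 23 → 70 → 35 → 106 → 53 → 160 → 80 → 40 → 20 → 10 → 5 → 16 → 8 → 4 → 2 → 1
Total steps = 99

99 steps


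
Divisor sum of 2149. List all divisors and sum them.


Divisors of 2149: 1, 7, 307, 2149
Sum = 1 + 7 + 307 + 2149 = 2464

σ(2149) = 2464


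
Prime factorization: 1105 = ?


1105 / 5 = 221
221 / 13 = 17
17 / 17 = 1
1105 = 5 × 13 × 17


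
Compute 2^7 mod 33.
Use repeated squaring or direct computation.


2^1 mod 33 = 2
2^2 mod 33 = 4
2^3 mod 33 = 8
2^4 mod 33 = 16
2^5 mod 33 = 32
2^6 mod 33 = 31
2^7 mod 33 = 29


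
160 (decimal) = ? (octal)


160 (base 10) = 160 (decimal)
160 (decimal) = 240 (base 8)


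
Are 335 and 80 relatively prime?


Euclidean algorithm:
335 = 4 * 80 + 15
80 = 5 * 15 + 5
15 = 3 * 5 + 0
GCD(335, 80) = 5

No, not coprime (GCD = 5)


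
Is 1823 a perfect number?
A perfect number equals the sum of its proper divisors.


Proper divisors of 1823: 1
Sum = 1 = 1

No, 1823 is not perfect (1 ≠ 1823)


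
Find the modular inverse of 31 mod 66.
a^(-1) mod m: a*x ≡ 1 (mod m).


Use the extended Euclidean algorithm on (66, 31); each row r = 66*s + 31*t:
r=66, s=1, t=0
r=31, s=0, t=1
q=2: r=4, s=1, t=-2   [66*(1) + 31*(-2) = 4]
q=7: r=3, s=-7, t=15   [66*(-7) + 31*(15) = 3]
q=1: r=1, s=8, t=-17   [66*(8) + 31*(-17) = 1]
q=3: r=0, s=-31, t=66   [66*(-31) + 31*(66) = 0]
GCD = 1 with t = -17, so 31*(-17) ≡ 1 (mod 66)
Inverse = -17 mod 66 = 49
Check: 31 * 49 = 1519 ≡ 1 (mod 66)

31^(-1) ≡ 49 (mod 66)


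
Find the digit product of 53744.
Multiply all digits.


5 × 3 × 7 × 4 × 4 = 1680


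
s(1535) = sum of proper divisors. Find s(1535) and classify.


Proper divisors: 1, 5, 307
Sum = 1 + 5 + 307 = 313
313 < 1535 → deficient

s(1535) = 313 (deficient)


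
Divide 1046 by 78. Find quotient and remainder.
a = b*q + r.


1046 = 78 * 13 + 32
Check: 1014 + 32 = 1046

q = 13, r = 32


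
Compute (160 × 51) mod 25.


160 × 51 = 8160
8160 mod 25 = 10


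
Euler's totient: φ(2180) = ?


2180 = 2^2 × 5 × 109
Prime factors: 2, 5, 109
φ(2180) = 2180 × (1-1/2) × (1-1/5) × (1-1/109)
= 2180 × 1/2 × 4/5 × 108/109 = 864

φ(2180) = 864


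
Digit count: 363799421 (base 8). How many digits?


363799421 in base 8 = 2553621575
Number of digits = 10

10 digits (base 8)


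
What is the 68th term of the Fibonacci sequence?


Sequence: 1, 1, 2, 3, 5, 8, 13, 21, 34, 55, 89, 144, 233, 377, 610, 987, 1597, 2584, 4181, 6765, 10946, 17711, 28657, 46368, 75025, 121393, 196418, 317811, 514229, 832040, 1346269, 2178309, 3524578, 5702887, 9227465, 14930352, 24157817, 39088169, 63245986, 102334155, 165580141, 267914296, 433494437, 701408733, 1134903170, 1836311903, 2971215073, 4807526976, 7778742049, 12586269025, 20365011074, 32951280099, 53316291173, 86267571272, 139583862445, 225851433717, 365435296162, 591286729879, 956722026041, 1548008755920, 2504730781961, 4052739537881, 6557470319842, 10610209857723, 17167680177565, 27777890035288, 44945570212853, 72723460248141
F(68) = 72723460248141


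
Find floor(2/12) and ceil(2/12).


2/12 = 0.1667
floor = 0
ceil = 1

floor = 0, ceil = 1


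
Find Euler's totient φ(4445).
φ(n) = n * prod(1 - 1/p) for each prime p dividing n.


4445 = 5 × 7 × 127
Prime factors: 5, 7, 127
φ(4445) = 4445 × (1-1/5) × (1-1/7) × (1-1/127)
= 4445 × 4/5 × 6/7 × 126/127 = 3024

φ(4445) = 3024


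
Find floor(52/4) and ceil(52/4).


52/4 = 13.0000
floor = 13
ceil = 13

floor = 13, ceil = 13


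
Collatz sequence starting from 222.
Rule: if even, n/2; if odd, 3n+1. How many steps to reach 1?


222 → 111 → 334 → 167 → 502 → 251 → 754 → 377 → 1132 → 566 → 283 → 850 → 425 → 1276 → 638 → 319 → 958 → 479 → 1438 → 719 → 2158 → 1079 → 3238 → 1619 → 4858 → 2429 → 7288 → 3644 → 1822 → 911 → 2734 → 1367 → 4102 → 2051 → 6154 → 3077 → 9232 → 4616 → 2308 → 1154 → 577 → 1732 → 866 → 433 → 1300 → 650 → 325 → 976 → 488 → 244 → 122 → 61 → 184 → 92 → 46 → 23 → 70 → 35 → 106 → 53 → 160 → 80 → 40 → 20 → 10 → 5 → 16 → 8 → 4 → 2 → 1
Total steps = 70

70 steps


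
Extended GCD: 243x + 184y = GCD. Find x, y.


Tabular extended Euclidean (each row: r = 243*s + 184*t):
r=243, s=1, t=0
r=184, s=0, t=1
q=1: r=59, s=1, t=-1   [243*(1) + 184*(-1) = 59]
q=3: r=7, s=-3, t=4   [243*(-3) + 184*(4) = 7]
q=8: r=3, s=25, t=-33   [243*(25) + 184*(-33) = 3]
q=2: r=1, s=-53, t=70   [243*(-53) + 184*(70) = 1]
q=3: r=0, s=184, t=-243   [243*(184) + 184*(-243) = 0]
GCD = 1; from the row with r=1: x=-53, y=70
Check: 243*(-53) + 184*(70) = -12879 + 12880 = 1

GCD = 1, x = -53, y = 70


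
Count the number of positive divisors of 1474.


1474 = 2^1 × 11^1 × 67^1
d(1474) = (1+1) × (1+1) × (1+1) = 8

8 divisors


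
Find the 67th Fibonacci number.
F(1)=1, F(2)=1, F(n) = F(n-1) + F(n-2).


Sequence: 1, 1, 2, 3, 5, 8, 13, 21, 34, 55, 89, 144, 233, 377, 610, 987, 1597, 2584, 4181, 6765, 10946, 17711, 28657, 46368, 75025, 121393, 196418, 317811, 514229, 832040, 1346269, 2178309, 3524578, 5702887, 9227465, 14930352, 24157817, 39088169, 63245986, 102334155, 165580141, 267914296, 433494437, 701408733, 1134903170, 1836311903, 2971215073, 4807526976, 7778742049, 12586269025, 20365011074, 32951280099, 53316291173, 86267571272, 139583862445, 225851433717, 365435296162, 591286729879, 956722026041, 1548008755920, 2504730781961, 4052739537881, 6557470319842, 10610209857723, 17167680177565, 27777890035288, 44945570212853
F(67) = 44945570212853


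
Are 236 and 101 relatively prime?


Euclidean algorithm:
236 = 2 * 101 + 34
101 = 2 * 34 + 33
34 = 1 * 33 + 1
33 = 33 * 1 + 0
GCD(236, 101) = 1

Yes, coprime (GCD = 1)


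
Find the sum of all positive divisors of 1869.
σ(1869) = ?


Divisors of 1869: 1, 3, 7, 21, 89, 267, 623, 1869
Sum = 1 + 3 + 7 + 21 + 89 + 267 + 623 + 1869 = 2880

σ(1869) = 2880


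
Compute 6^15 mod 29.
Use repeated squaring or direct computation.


6^1 mod 29 = 6
6^2 mod 29 = 7
6^3 mod 29 = 13
6^4 mod 29 = 20
6^5 mod 29 = 4
6^6 mod 29 = 24
6^7 mod 29 = 28
6^8 mod 29 = 23
6^9 mod 29 = 22
6^10 mod 29 = 16
6^11 mod 29 = 9
6^12 mod 29 = 25
6^13 mod 29 = 5
6^14 mod 29 = 1
6^15 mod 29 = 6


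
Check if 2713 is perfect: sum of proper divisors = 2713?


Proper divisors of 2713: 1
Sum = 1 = 1

No, 2713 is not perfect (1 ≠ 2713)


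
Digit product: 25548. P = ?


2 × 5 × 5 × 4 × 8 = 1600


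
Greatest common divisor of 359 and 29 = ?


359 = 12 * 29 + 11
29 = 2 * 11 + 7
11 = 1 * 7 + 4
7 = 1 * 4 + 3
4 = 1 * 3 + 1
3 = 3 * 1 + 0
GCD = 1


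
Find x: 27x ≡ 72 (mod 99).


GCD(27, 99) = 9 divides 72
Divide: 3x ≡ 8 (mod 11)
x ≡ 10 (mod 11)


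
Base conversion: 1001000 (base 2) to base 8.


1001000 (base 2) = 72 (decimal)
72 (decimal) = 110 (base 8)


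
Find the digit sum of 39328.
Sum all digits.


3 + 9 + 3 + 2 + 8 = 25


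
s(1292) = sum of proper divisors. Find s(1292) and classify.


Proper divisors: 1, 2, 4, 17, 19, 34, 38, 68, 76, 323, 646
Sum = 1 + 2 + 4 + 17 + 19 + 34 + 38 + 68 + 76 + 323 + 646 = 1228
1228 < 1292 → deficient

s(1292) = 1228 (deficient)


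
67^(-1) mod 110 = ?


Use the extended Euclidean algorithm on (110, 67); each row r = 110*s + 67*t:
r=110, s=1, t=0
r=67, s=0, t=1
q=1: r=43, s=1, t=-1   [110*(1) + 67*(-1) = 43]
q=1: r=24, s=-1, t=2   [110*(-1) + 67*(2) = 24]
q=1: r=19, s=2, t=-3   [110*(2) + 67*(-3) = 19]
q=1: r=5, s=-3, t=5   [110*(-3) + 67*(5) = 5]
q=3: r=4, s=11, t=-18   [110*(11) + 67*(-18) = 4]
q=1: r=1, s=-14, t=23   [110*(-14) + 67*(23) = 1]
q=4: r=0, s=67, t=-110   [110*(67) + 67*(-110) = 0]
GCD = 1 with t = 23, so 67*(23) ≡ 1 (mod 110)
Inverse = 23 mod 110 = 23
Check: 67 * 23 = 1541 ≡ 1 (mod 110)

67^(-1) ≡ 23 (mod 110)


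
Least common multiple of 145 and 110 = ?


GCD(145, 110) = 5
LCM = 145*110/5 = 15950/5 = 3190

LCM = 3190


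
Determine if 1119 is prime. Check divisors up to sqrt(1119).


1119 / 3 = 373 (exact division)
1119 is NOT prime.

No, 1119 is not prime


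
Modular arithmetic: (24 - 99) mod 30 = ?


24 - 99 = -75
-75 mod 30 = 15


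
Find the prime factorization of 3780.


3780 / 2 = 1890
1890 / 2 = 945
945 / 3 = 315
315 / 3 = 105
105 / 3 = 35
35 / 5 = 7
7 / 7 = 1
3780 = 2^2 × 3^3 × 5 × 7


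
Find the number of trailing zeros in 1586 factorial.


floor(1586/5) = 317
floor(1586/25) = 63
floor(1586/125) = 12
floor(1586/625) = 2
Total = 394

394 trailing zeros


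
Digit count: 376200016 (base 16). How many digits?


376200016 in base 16 = 166C5B50
Number of digits = 8

8 digits (base 16)


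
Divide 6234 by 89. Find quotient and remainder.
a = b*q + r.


6234 = 89 * 70 + 4
Check: 6230 + 4 = 6234

q = 70, r = 4


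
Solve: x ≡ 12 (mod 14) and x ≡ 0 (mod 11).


M = 14*11 = 154
M1 = M/14 = 11, M2 = M/11 = 14
M1^(-1) mod 14 = 9, M2^(-1) mod 11 = 4
x = 12*11*9 + 0*14*4 = 1188
1188 mod 154 = 110
Check: 110 mod 14 = 12 ✓, 110 mod 11 = 0 ✓

x ≡ 110 (mod 154)


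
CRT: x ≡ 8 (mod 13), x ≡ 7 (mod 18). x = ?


M = 13*18 = 234
M1 = M/13 = 18, M2 = M/18 = 13
M1^(-1) mod 13 = 8, M2^(-1) mod 18 = 7
x = 8*18*8 + 7*13*7 = 1789
1789 mod 234 = 151
Check: 151 mod 13 = 8 ✓, 151 mod 18 = 7 ✓

x ≡ 151 (mod 234)


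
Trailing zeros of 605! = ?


floor(605/5) = 121
floor(605/25) = 24
floor(605/125) = 4
Total = 149

149 trailing zeros


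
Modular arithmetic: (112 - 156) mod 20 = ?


112 - 156 = -44
-44 mod 20 = 16


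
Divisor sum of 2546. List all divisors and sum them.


Divisors of 2546: 1, 2, 19, 38, 67, 134, 1273, 2546
Sum = 1 + 2 + 19 + 38 + 67 + 134 + 1273 + 2546 = 4080

σ(2546) = 4080


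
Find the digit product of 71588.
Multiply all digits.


7 × 1 × 5 × 8 × 8 = 2240


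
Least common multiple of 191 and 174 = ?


GCD(191, 174) = 1
LCM = 191*174/1 = 33234/1 = 33234

LCM = 33234


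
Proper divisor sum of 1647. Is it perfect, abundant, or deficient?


Proper divisors: 1, 3, 9, 27, 61, 183, 549
Sum = 1 + 3 + 9 + 27 + 61 + 183 + 549 = 833
833 < 1647 → deficient

s(1647) = 833 (deficient)


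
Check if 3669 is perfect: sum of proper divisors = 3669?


Proper divisors of 3669: 1, 3, 1223
Sum = 1 + 3 + 1223 = 1227

No, 3669 is not perfect (1227 ≠ 3669)


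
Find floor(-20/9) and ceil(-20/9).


-20/9 = -2.2222
floor = -3
ceil = -2

floor = -3, ceil = -2


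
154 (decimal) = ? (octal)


154 (base 10) = 154 (decimal)
154 (decimal) = 232 (base 8)


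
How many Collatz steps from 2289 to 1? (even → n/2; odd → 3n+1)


2289 → 6868 → 3434 → 1717 → 5152 → 2576 → 1288 → 644 → 322 → 161 → 484 → 242 → 121 → 364 → 182 → 91 → 274 → 137 → 412 → 206 → 103 → 310 → 155 → 466 → 233 → 700 → 350 → 175 → 526 → 263 → 790 → 395 → 1186 → 593 → 1780 → 890 → 445 → 1336 → 668 → 334 → 167 → 502 → 251 → 754 → 377 → 1132 → 566 → 283 → 850 → 425 → 1276 → 638 → 319 → 958 → 479 → 1438 → 719 → 2158 → 1079 → 3238 → 1619 → 4858 → 2429 → 7288 → 3644 → 1822 → 911 → 2734 → 1367 → 4102 → 2051 → 6154 → 3077 → 9232 → 4616 → 2308 → 1154 → 577 → 1732 → 866 → 433 → 1300 → 650 → 325 → 976 → 488 → 244 → 122 → 61 → 184 → 92 → 46 → 23 → 70 → 35 → 106 → 53 → 160 → 80 → 40 → 20 → 10 → 5 → 16 → 8 → 4 → 2 → 1
Total steps = 107

107 steps


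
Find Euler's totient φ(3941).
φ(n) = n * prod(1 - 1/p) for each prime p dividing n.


3941 = 7 × 563
Prime factors: 7, 563
φ(3941) = 3941 × (1-1/7) × (1-1/563)
= 3941 × 6/7 × 562/563 = 3372

φ(3941) = 3372


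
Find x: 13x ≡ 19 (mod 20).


GCD(13, 20) = 1, unique solution
a^(-1) mod 20 = 17
x = 17 * 19 mod 20 = 3

x ≡ 3 (mod 20)


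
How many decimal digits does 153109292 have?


153109292 has 9 digits in base 10
floor(log10(153109292)) + 1 = floor(8.1850) + 1 = 9

9 digits (base 10)


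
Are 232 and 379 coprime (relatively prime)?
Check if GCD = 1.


Euclidean algorithm:
379 = 1 * 232 + 147
232 = 1 * 147 + 85
147 = 1 * 85 + 62
85 = 1 * 62 + 23
62 = 2 * 23 + 16
23 = 1 * 16 + 7
16 = 2 * 7 + 2
7 = 3 * 2 + 1
2 = 2 * 1 + 0
GCD(232, 379) = 1

Yes, coprime (GCD = 1)


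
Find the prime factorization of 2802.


2802 / 2 = 1401
1401 / 3 = 467
467 / 467 = 1
2802 = 2 × 3 × 467


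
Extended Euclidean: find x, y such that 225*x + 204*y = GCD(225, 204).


Tabular extended Euclidean (each row: r = 225*s + 204*t):
r=225, s=1, t=0
r=204, s=0, t=1
q=1: r=21, s=1, t=-1   [225*(1) + 204*(-1) = 21]
q=9: r=15, s=-9, t=10   [225*(-9) + 204*(10) = 15]
q=1: r=6, s=10, t=-11   [225*(10) + 204*(-11) = 6]
q=2: r=3, s=-29, t=32   [225*(-29) + 204*(32) = 3]
q=2: r=0, s=68, t=-75   [225*(68) + 204*(-75) = 0]
GCD = 3; from the row with r=3: x=-29, y=32
Check: 225*(-29) + 204*(32) = -6525 + 6528 = 3

GCD = 3, x = -29, y = 32


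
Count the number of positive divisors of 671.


671 = 11^1 × 61^1
d(671) = (1+1) × (1+1) = 4

4 divisors


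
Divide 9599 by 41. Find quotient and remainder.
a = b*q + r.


9599 = 41 * 234 + 5
Check: 9594 + 5 = 9599

q = 234, r = 5


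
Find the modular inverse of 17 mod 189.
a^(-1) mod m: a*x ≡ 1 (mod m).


Use the extended Euclidean algorithm on (189, 17); each row r = 189*s + 17*t:
r=189, s=1, t=0
r=17, s=0, t=1
q=11: r=2, s=1, t=-11   [189*(1) + 17*(-11) = 2]
q=8: r=1, s=-8, t=89   [189*(-8) + 17*(89) = 1]
q=2: r=0, s=17, t=-189   [189*(17) + 17*(-189) = 0]
GCD = 1 with t = 89, so 17*(89) ≡ 1 (mod 189)
Inverse = 89 mod 189 = 89
Check: 17 * 89 = 1513 ≡ 1 (mod 189)

17^(-1) ≡ 89 (mod 189)


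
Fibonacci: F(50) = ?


Sequence: 1, 1, 2, 3, 5, 8, 13, 21, 34, 55, 89, 144, 233, 377, 610, 987, 1597, 2584, 4181, 6765, 10946, 17711, 28657, 46368, 75025, 121393, 196418, 317811, 514229, 832040, 1346269, 2178309, 3524578, 5702887, 9227465, 14930352, 24157817, 39088169, 63245986, 102334155, 165580141, 267914296, 433494437, 701408733, 1134903170, 1836311903, 2971215073, 4807526976, 7778742049, 12586269025
F(50) = 12586269025


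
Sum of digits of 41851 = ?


4 + 1 + 8 + 5 + 1 = 19


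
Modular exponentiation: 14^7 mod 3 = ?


14^1 mod 3 = 2
14^2 mod 3 = 1
14^3 mod 3 = 2
14^4 mod 3 = 1
14^5 mod 3 = 2
14^6 mod 3 = 1
14^7 mod 3 = 2


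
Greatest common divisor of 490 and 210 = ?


490 = 2 * 210 + 70
210 = 3 * 70 + 0
GCD = 70


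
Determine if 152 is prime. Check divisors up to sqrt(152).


152 / 2 = 76 (exact division)
152 is NOT prime.

No, 152 is not prime


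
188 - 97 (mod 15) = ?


188 - 97 = 91
91 mod 15 = 1


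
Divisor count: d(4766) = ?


4766 = 2^1 × 2383^1
d(4766) = (1+1) × (1+1) = 4

4 divisors


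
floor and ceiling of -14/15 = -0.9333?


-14/15 = -0.9333
floor = -1
ceil = 0

floor = -1, ceil = 0


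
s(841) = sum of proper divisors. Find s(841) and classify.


Proper divisors: 1, 29
Sum = 1 + 29 = 30
30 < 841 → deficient

s(841) = 30 (deficient)


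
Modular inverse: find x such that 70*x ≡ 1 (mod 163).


Use the extended Euclidean algorithm on (163, 70); each row r = 163*s + 70*t:
r=163, s=1, t=0
r=70, s=0, t=1
q=2: r=23, s=1, t=-2   [163*(1) + 70*(-2) = 23]
q=3: r=1, s=-3, t=7   [163*(-3) + 70*(7) = 1]
q=23: r=0, s=70, t=-163   [163*(70) + 70*(-163) = 0]
GCD = 1 with t = 7, so 70*(7) ≡ 1 (mod 163)
Inverse = 7 mod 163 = 7
Check: 70 * 7 = 490 ≡ 1 (mod 163)

70^(-1) ≡ 7 (mod 163)


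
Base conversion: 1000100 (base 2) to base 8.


1000100 (base 2) = 68 (decimal)
68 (decimal) = 104 (base 8)


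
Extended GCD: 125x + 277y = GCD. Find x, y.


Tabular extended Euclidean (each row: r = 125*s + 277*t):
r=125, s=1, t=0
r=277, s=0, t=1
q=0: r=125, s=1, t=0   [125*(1) + 277*(0) = 125]
q=2: r=27, s=-2, t=1   [125*(-2) + 277*(1) = 27]
q=4: r=17, s=9, t=-4   [125*(9) + 277*(-4) = 17]
q=1: r=10, s=-11, t=5   [125*(-11) + 277*(5) = 10]
q=1: r=7, s=20, t=-9   [125*(20) + 277*(-9) = 7]
q=1: r=3, s=-31, t=14   [125*(-31) + 277*(14) = 3]
q=2: r=1, s=82, t=-37   [125*(82) + 277*(-37) = 1]
q=3: r=0, s=-277, t=125   [125*(-277) + 277*(125) = 0]
GCD = 1; from the row with r=1: x=82, y=-37
Check: 125*(82) + 277*(-37) = 10250 - 10249 = 1

GCD = 1, x = 82, y = -37


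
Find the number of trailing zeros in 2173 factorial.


floor(2173/5) = 434
floor(2173/25) = 86
floor(2173/125) = 17
floor(2173/625) = 3
Total = 540

540 trailing zeros


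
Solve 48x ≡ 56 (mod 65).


GCD(48, 65) = 1, unique solution
a^(-1) mod 65 = 42
x = 42 * 56 mod 65 = 12

x ≡ 12 (mod 65)


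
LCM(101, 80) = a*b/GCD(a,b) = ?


GCD(101, 80) = 1
LCM = 101*80/1 = 8080/1 = 8080

LCM = 8080


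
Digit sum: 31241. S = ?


3 + 1 + 2 + 4 + 1 = 11


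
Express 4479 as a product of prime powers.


4479 / 3 = 1493
1493 / 1493 = 1
4479 = 3 × 1493


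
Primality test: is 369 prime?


369 / 3 = 123 (exact division)
369 is NOT prime.

No, 369 is not prime


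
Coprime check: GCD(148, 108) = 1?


Euclidean algorithm:
148 = 1 * 108 + 40
108 = 2 * 40 + 28
40 = 1 * 28 + 12
28 = 2 * 12 + 4
12 = 3 * 4 + 0
GCD(148, 108) = 4

No, not coprime (GCD = 4)


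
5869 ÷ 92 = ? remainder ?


5869 = 92 * 63 + 73
Check: 5796 + 73 = 5869

q = 63, r = 73


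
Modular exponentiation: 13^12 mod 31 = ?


13^1 mod 31 = 13
13^2 mod 31 = 14
13^3 mod 31 = 27
13^4 mod 31 = 10
13^5 mod 31 = 6
13^6 mod 31 = 16
13^7 mod 31 = 22
13^8 mod 31 = 7
13^9 mod 31 = 29
13^10 mod 31 = 5
13^11 mod 31 = 3
13^12 mod 31 = 8


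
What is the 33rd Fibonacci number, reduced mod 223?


F(k) mod 223 for k=1..33:
1, 1, 2, 3, 5, 8, 13, 21, 34, 55, 89, 144, 10, 154, 164, 95, 36, 131, 167, 75, 19, 94, 113, 207, 97, 81, 178, 36, 214, 27, 18, 45, 63
F(33) mod 223 = 63


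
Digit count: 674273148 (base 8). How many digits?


674273148 in base 8 = 5014113574
Number of digits = 10

10 digits (base 8)


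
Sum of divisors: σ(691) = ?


Divisors of 691: 1, 691
Sum = 1 + 691 = 692

σ(691) = 692


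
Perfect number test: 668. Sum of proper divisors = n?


Proper divisors of 668: 1, 2, 4, 167, 334
Sum = 1 + 2 + 4 + 167 + 334 = 508

No, 668 is not perfect (508 ≠ 668)


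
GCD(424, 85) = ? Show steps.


424 = 4 * 85 + 84
85 = 1 * 84 + 1
84 = 84 * 1 + 0
GCD = 1


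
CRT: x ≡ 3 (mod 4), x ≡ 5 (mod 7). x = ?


M = 4*7 = 28
M1 = M/4 = 7, M2 = M/7 = 4
M1^(-1) mod 4 = 3, M2^(-1) mod 7 = 2
x = 3*7*3 + 5*4*2 = 103
103 mod 28 = 19
Check: 19 mod 4 = 3 ✓, 19 mod 7 = 5 ✓

x ≡ 19 (mod 28)


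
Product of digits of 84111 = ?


8 × 4 × 1 × 1 × 1 = 32


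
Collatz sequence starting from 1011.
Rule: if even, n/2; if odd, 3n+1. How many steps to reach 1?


1011 → 3034 → 1517 → 4552 → 2276 → 1138 → 569 → 1708 → 854 → 427 → 1282 → 641 → 1924 → 962 → 481 → 1444 → 722 → 361 → 1084 → 542 → 271 → 814 → 407 → 1222 → 611 → 1834 → 917 → 2752 → 1376 → 688 → 344 → 172 → 86 → 43 → 130 → 65 → 196 → 98 → 49 → 148 → 74 → 37 → 112 → 56 → 28 → 14 → 7 → 22 → 11 → 34 → 17 → 52 → 26 → 13 → 40 → 20 → 10 → 5 → 16 → 8 → 4 → 2 → 1
Total steps = 62

62 steps


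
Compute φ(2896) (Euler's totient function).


2896 = 2^4 × 181
Prime factors: 2, 181
φ(2896) = 2896 × (1-1/2) × (1-1/181)
= 2896 × 1/2 × 180/181 = 1440

φ(2896) = 1440


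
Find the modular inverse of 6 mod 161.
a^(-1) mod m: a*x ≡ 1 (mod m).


Use the extended Euclidean algorithm on (161, 6); each row r = 161*s + 6*t:
r=161, s=1, t=0
r=6, s=0, t=1
q=26: r=5, s=1, t=-26   [161*(1) + 6*(-26) = 5]
q=1: r=1, s=-1, t=27   [161*(-1) + 6*(27) = 1]
q=5: r=0, s=6, t=-161   [161*(6) + 6*(-161) = 0]
GCD = 1 with t = 27, so 6*(27) ≡ 1 (mod 161)
Inverse = 27 mod 161 = 27
Check: 6 * 27 = 162 ≡ 1 (mod 161)

6^(-1) ≡ 27 (mod 161)


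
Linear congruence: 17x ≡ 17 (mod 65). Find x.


GCD(17, 65) = 1, unique solution
a^(-1) mod 65 = 23
x = 23 * 17 mod 65 = 1

x ≡ 1 (mod 65)


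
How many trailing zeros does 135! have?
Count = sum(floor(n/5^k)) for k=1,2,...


floor(135/5) = 27
floor(135/25) = 5
floor(135/125) = 1
Total = 33

33 trailing zeros


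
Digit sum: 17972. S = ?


1 + 7 + 9 + 7 + 2 = 26


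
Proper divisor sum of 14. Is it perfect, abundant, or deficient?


Proper divisors: 1, 2, 7
Sum = 1 + 2 + 7 = 10
10 < 14 → deficient

s(14) = 10 (deficient)


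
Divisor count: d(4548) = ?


4548 = 2^2 × 3^1 × 379^1
d(4548) = (2+1) × (1+1) × (1+1) = 12

12 divisors


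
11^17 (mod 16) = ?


11^1 mod 16 = 11
11^2 mod 16 = 9
11^3 mod 16 = 3
11^4 mod 16 = 1
11^5 mod 16 = 11
11^6 mod 16 = 9
11^7 mod 16 = 3
11^8 mod 16 = 1
11^9 mod 16 = 11
11^10 mod 16 = 9
11^11 mod 16 = 3
11^12 mod 16 = 1
11^13 mod 16 = 11
11^14 mod 16 = 9
11^15 mod 16 = 3
11^16 mod 16 = 1
11^17 mod 16 = 11


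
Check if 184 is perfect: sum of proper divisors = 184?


Proper divisors of 184: 1, 2, 4, 8, 23, 46, 92
Sum = 1 + 2 + 4 + 8 + 23 + 46 + 92 = 176

No, 184 is not perfect (176 ≠ 184)


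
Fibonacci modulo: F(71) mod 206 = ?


F(k) mod 206 for k=1..71:
1, 1, 2, 3, 5, 8, 13, 21, 34, 55, 89, 144, 27, 171, 198, 163, 155, 112, 61, 173, 28, 201, 23, 18, 41, 59, 100, 159, 53, 6, 59, 65, 124, 189, 107, 90, 197, 81, 72, 153, 19, 172, 191, 157, 142, 93, 29, 122, 151, 67, 12, 79, 91, 170, 55, 19, 74, 93, 167, 54, 15, 69, 84, 153, 31, 184, 9, 193, 202, 189, 185
F(71) mod 206 = 185


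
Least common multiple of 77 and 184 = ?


GCD(77, 184) = 1
LCM = 77*184/1 = 14168/1 = 14168

LCM = 14168


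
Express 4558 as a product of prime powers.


4558 / 2 = 2279
2279 / 43 = 53
53 / 53 = 1
4558 = 2 × 43 × 53


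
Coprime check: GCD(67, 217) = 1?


Euclidean algorithm:
217 = 3 * 67 + 16
67 = 4 * 16 + 3
16 = 5 * 3 + 1
3 = 3 * 1 + 0
GCD(67, 217) = 1

Yes, coprime (GCD = 1)


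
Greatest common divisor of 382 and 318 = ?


382 = 1 * 318 + 64
318 = 4 * 64 + 62
64 = 1 * 62 + 2
62 = 31 * 2 + 0
GCD = 2


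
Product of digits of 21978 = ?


2 × 1 × 9 × 7 × 8 = 1008


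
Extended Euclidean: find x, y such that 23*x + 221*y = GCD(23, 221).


Tabular extended Euclidean (each row: r = 23*s + 221*t):
r=23, s=1, t=0
r=221, s=0, t=1
q=0: r=23, s=1, t=0   [23*(1) + 221*(0) = 23]
q=9: r=14, s=-9, t=1   [23*(-9) + 221*(1) = 14]
q=1: r=9, s=10, t=-1   [23*(10) + 221*(-1) = 9]
q=1: r=5, s=-19, t=2   [23*(-19) + 221*(2) = 5]
q=1: r=4, s=29, t=-3   [23*(29) + 221*(-3) = 4]
q=1: r=1, s=-48, t=5   [23*(-48) + 221*(5) = 1]
q=4: r=0, s=221, t=-23   [23*(221) + 221*(-23) = 0]
GCD = 1; from the row with r=1: x=-48, y=5
Check: 23*(-48) + 221*(5) = -1104 + 1105 = 1

GCD = 1, x = -48, y = 5
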